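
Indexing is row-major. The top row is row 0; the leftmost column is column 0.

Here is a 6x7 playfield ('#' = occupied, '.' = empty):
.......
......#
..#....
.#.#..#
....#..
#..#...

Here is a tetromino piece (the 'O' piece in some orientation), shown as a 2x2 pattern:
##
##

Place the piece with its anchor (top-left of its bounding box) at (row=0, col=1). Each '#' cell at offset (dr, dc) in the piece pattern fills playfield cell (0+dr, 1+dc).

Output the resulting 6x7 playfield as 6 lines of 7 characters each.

Answer: .##....
.##...#
..#....
.#.#..#
....#..
#..#...

Derivation:
Fill (0+0,1+0) = (0,1)
Fill (0+0,1+1) = (0,2)
Fill (0+1,1+0) = (1,1)
Fill (0+1,1+1) = (1,2)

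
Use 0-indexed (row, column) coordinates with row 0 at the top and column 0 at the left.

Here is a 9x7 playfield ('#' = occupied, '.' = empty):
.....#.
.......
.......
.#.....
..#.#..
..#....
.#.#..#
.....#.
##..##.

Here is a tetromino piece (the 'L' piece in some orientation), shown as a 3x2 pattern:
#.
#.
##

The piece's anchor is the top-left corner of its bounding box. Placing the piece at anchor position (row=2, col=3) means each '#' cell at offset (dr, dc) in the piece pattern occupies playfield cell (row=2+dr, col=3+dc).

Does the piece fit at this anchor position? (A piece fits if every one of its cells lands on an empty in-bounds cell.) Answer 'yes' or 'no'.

Answer: no

Derivation:
Check each piece cell at anchor (2, 3):
  offset (0,0) -> (2,3): empty -> OK
  offset (1,0) -> (3,3): empty -> OK
  offset (2,0) -> (4,3): empty -> OK
  offset (2,1) -> (4,4): occupied ('#') -> FAIL
All cells valid: no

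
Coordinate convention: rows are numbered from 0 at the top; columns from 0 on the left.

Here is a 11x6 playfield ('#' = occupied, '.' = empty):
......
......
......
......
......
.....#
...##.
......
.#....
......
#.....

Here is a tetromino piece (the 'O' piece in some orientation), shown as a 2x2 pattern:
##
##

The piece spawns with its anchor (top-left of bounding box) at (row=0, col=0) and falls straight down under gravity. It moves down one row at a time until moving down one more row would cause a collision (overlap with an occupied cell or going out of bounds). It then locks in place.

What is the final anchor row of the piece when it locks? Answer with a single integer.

Answer: 6

Derivation:
Spawn at (row=0, col=0). Try each row:
  row 0: fits
  row 1: fits
  row 2: fits
  row 3: fits
  row 4: fits
  row 5: fits
  row 6: fits
  row 7: blocked -> lock at row 6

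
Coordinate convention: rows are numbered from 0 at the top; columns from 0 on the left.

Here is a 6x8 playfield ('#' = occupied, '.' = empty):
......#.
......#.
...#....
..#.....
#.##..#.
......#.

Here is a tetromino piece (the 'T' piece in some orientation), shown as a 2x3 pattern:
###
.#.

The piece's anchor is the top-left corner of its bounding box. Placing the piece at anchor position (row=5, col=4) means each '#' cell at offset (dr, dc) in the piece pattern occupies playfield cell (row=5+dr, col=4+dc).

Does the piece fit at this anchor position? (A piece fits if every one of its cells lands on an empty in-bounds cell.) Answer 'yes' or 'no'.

Answer: no

Derivation:
Check each piece cell at anchor (5, 4):
  offset (0,0) -> (5,4): empty -> OK
  offset (0,1) -> (5,5): empty -> OK
  offset (0,2) -> (5,6): occupied ('#') -> FAIL
  offset (1,1) -> (6,5): out of bounds -> FAIL
All cells valid: no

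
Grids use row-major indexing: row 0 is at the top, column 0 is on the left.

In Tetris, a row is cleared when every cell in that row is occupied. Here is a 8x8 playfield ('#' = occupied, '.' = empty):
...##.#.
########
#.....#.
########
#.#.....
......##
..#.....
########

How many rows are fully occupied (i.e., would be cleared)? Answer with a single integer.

Answer: 3

Derivation:
Check each row:
  row 0: 5 empty cells -> not full
  row 1: 0 empty cells -> FULL (clear)
  row 2: 6 empty cells -> not full
  row 3: 0 empty cells -> FULL (clear)
  row 4: 6 empty cells -> not full
  row 5: 6 empty cells -> not full
  row 6: 7 empty cells -> not full
  row 7: 0 empty cells -> FULL (clear)
Total rows cleared: 3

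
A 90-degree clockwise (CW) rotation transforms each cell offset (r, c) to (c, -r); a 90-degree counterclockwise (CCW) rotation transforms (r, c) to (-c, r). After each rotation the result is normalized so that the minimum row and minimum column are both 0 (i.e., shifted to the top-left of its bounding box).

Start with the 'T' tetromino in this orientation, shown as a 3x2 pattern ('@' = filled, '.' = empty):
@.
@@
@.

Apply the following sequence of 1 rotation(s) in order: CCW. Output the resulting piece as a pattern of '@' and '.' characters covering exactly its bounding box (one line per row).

Start:
@.
@@
@.
After rotation 1 (CCW):
.@.
@@@

Answer: .@.
@@@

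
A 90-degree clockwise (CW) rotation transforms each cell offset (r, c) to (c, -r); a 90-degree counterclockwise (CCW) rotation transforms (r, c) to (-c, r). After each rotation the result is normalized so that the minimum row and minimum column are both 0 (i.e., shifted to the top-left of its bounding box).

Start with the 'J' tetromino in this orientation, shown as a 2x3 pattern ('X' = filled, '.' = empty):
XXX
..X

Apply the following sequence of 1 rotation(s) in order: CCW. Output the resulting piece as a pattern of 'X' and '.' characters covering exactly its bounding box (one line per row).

Answer: XX
X.
X.

Derivation:
Start:
XXX
..X
After rotation 1 (CCW):
XX
X.
X.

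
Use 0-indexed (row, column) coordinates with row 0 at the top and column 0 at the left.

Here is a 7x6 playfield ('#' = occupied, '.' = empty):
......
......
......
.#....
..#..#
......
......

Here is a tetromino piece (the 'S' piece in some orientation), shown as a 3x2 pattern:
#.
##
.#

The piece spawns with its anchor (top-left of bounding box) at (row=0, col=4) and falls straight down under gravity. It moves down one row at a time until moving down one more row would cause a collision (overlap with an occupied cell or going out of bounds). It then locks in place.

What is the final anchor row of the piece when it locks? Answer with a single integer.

Spawn at (row=0, col=4). Try each row:
  row 0: fits
  row 1: fits
  row 2: blocked -> lock at row 1

Answer: 1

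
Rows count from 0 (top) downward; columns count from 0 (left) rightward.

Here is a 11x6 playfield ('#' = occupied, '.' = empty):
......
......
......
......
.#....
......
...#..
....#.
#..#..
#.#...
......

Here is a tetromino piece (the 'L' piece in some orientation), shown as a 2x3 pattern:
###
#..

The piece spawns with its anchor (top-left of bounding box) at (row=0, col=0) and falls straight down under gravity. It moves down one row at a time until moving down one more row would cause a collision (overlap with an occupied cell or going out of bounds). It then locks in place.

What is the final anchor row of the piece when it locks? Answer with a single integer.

Answer: 3

Derivation:
Spawn at (row=0, col=0). Try each row:
  row 0: fits
  row 1: fits
  row 2: fits
  row 3: fits
  row 4: blocked -> lock at row 3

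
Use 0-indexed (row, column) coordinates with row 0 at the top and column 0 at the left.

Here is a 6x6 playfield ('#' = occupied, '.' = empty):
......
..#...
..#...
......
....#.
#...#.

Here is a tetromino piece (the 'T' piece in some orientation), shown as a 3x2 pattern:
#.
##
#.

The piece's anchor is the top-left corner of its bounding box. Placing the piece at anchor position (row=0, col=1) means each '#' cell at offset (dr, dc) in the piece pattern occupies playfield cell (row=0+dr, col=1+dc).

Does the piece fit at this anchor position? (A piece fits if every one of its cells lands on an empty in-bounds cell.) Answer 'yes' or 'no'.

Check each piece cell at anchor (0, 1):
  offset (0,0) -> (0,1): empty -> OK
  offset (1,0) -> (1,1): empty -> OK
  offset (1,1) -> (1,2): occupied ('#') -> FAIL
  offset (2,0) -> (2,1): empty -> OK
All cells valid: no

Answer: no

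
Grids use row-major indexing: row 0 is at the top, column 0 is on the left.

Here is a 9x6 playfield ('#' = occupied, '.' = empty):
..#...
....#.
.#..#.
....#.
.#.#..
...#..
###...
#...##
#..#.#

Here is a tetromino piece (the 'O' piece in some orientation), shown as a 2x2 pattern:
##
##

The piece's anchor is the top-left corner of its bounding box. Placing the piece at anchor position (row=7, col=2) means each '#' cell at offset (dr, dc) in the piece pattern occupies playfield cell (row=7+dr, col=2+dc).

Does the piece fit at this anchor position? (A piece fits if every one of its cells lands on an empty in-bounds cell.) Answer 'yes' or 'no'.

Answer: no

Derivation:
Check each piece cell at anchor (7, 2):
  offset (0,0) -> (7,2): empty -> OK
  offset (0,1) -> (7,3): empty -> OK
  offset (1,0) -> (8,2): empty -> OK
  offset (1,1) -> (8,3): occupied ('#') -> FAIL
All cells valid: no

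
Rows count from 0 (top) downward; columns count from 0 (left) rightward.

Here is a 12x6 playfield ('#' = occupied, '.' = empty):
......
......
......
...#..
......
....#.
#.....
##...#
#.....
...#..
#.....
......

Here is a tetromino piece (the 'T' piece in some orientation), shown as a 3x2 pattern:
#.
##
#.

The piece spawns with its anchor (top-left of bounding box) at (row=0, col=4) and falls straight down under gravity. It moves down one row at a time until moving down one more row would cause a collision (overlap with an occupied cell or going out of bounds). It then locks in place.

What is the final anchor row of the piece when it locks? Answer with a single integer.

Spawn at (row=0, col=4). Try each row:
  row 0: fits
  row 1: fits
  row 2: fits
  row 3: blocked -> lock at row 2

Answer: 2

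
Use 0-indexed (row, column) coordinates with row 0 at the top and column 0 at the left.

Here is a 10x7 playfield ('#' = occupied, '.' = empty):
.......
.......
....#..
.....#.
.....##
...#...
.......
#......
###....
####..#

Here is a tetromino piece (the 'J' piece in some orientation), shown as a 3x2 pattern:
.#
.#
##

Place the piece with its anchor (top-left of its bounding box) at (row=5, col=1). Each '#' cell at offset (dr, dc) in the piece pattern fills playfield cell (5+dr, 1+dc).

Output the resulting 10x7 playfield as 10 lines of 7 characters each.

Answer: .......
.......
....#..
.....#.
.....##
..##...
..#....
###....
###....
####..#

Derivation:
Fill (5+0,1+1) = (5,2)
Fill (5+1,1+1) = (6,2)
Fill (5+2,1+0) = (7,1)
Fill (5+2,1+1) = (7,2)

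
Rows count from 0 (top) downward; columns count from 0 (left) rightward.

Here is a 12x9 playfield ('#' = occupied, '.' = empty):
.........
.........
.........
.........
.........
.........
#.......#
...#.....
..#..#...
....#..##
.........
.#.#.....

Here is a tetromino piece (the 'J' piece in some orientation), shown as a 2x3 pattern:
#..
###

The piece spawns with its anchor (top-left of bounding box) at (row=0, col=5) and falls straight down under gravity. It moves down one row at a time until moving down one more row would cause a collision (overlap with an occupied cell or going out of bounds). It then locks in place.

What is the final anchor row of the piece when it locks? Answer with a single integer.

Answer: 6

Derivation:
Spawn at (row=0, col=5). Try each row:
  row 0: fits
  row 1: fits
  row 2: fits
  row 3: fits
  row 4: fits
  row 5: fits
  row 6: fits
  row 7: blocked -> lock at row 6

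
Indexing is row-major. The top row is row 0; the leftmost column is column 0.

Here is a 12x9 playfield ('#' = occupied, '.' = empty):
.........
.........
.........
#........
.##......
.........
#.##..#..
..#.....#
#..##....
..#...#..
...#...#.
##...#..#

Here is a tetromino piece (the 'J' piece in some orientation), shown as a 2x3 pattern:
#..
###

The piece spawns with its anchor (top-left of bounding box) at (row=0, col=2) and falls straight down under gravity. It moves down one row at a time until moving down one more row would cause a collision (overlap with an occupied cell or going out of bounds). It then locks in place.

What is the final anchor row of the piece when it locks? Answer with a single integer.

Spawn at (row=0, col=2). Try each row:
  row 0: fits
  row 1: fits
  row 2: fits
  row 3: blocked -> lock at row 2

Answer: 2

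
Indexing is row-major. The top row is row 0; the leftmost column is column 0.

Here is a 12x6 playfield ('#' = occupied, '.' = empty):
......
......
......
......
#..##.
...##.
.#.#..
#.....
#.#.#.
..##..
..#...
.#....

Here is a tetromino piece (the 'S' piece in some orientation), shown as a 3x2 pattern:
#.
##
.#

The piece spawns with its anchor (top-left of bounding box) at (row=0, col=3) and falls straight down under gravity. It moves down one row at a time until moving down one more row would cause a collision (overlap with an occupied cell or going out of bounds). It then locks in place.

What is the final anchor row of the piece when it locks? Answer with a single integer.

Spawn at (row=0, col=3). Try each row:
  row 0: fits
  row 1: fits
  row 2: blocked -> lock at row 1

Answer: 1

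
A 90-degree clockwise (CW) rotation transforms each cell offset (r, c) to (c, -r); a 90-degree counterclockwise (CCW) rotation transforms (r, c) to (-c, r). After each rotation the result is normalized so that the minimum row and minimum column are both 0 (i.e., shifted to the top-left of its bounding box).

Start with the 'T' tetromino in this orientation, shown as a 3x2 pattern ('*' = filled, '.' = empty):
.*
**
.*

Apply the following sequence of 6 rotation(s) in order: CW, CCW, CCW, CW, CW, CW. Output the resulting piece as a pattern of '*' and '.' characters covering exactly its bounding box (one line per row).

Start:
.*
**
.*
After rotation 1 (CW):
.*.
***
After rotation 2 (CCW):
.*
**
.*
After rotation 3 (CCW):
***
.*.
After rotation 4 (CW):
.*
**
.*
After rotation 5 (CW):
.*.
***
After rotation 6 (CW):
*.
**
*.

Answer: *.
**
*.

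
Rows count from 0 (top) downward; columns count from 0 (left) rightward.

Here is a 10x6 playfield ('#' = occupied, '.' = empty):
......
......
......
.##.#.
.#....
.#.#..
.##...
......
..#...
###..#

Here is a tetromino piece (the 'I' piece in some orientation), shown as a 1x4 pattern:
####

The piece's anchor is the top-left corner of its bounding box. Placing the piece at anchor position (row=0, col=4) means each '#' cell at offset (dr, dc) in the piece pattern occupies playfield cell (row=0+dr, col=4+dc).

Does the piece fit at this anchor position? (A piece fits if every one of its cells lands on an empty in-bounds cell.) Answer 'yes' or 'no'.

Check each piece cell at anchor (0, 4):
  offset (0,0) -> (0,4): empty -> OK
  offset (0,1) -> (0,5): empty -> OK
  offset (0,2) -> (0,6): out of bounds -> FAIL
  offset (0,3) -> (0,7): out of bounds -> FAIL
All cells valid: no

Answer: no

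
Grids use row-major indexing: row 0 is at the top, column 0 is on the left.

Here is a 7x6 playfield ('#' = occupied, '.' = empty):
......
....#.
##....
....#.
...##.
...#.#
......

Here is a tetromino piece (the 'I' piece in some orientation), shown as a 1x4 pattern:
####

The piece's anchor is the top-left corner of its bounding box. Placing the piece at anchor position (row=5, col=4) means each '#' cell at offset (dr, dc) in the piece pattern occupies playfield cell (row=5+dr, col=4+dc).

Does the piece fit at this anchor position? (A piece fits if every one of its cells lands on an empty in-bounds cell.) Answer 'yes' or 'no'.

Check each piece cell at anchor (5, 4):
  offset (0,0) -> (5,4): empty -> OK
  offset (0,1) -> (5,5): occupied ('#') -> FAIL
  offset (0,2) -> (5,6): out of bounds -> FAIL
  offset (0,3) -> (5,7): out of bounds -> FAIL
All cells valid: no

Answer: no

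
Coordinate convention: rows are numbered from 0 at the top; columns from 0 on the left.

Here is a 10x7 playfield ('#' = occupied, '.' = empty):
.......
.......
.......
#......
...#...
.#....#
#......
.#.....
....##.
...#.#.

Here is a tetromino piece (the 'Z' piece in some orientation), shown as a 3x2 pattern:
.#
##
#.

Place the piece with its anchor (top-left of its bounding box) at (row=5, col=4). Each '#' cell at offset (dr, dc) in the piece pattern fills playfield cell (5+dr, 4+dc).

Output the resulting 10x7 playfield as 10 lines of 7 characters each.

Answer: .......
.......
.......
#......
...#...
.#...##
#...##.
.#..#..
....##.
...#.#.

Derivation:
Fill (5+0,4+1) = (5,5)
Fill (5+1,4+0) = (6,4)
Fill (5+1,4+1) = (6,5)
Fill (5+2,4+0) = (7,4)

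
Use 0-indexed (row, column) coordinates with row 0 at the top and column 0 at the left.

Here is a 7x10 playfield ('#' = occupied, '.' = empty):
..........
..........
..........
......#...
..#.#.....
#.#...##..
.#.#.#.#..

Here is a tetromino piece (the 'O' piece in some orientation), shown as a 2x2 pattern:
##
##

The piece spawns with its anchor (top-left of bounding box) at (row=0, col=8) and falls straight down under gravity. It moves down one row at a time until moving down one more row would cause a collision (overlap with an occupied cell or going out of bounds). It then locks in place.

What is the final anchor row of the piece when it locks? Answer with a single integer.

Answer: 5

Derivation:
Spawn at (row=0, col=8). Try each row:
  row 0: fits
  row 1: fits
  row 2: fits
  row 3: fits
  row 4: fits
  row 5: fits
  row 6: blocked -> lock at row 5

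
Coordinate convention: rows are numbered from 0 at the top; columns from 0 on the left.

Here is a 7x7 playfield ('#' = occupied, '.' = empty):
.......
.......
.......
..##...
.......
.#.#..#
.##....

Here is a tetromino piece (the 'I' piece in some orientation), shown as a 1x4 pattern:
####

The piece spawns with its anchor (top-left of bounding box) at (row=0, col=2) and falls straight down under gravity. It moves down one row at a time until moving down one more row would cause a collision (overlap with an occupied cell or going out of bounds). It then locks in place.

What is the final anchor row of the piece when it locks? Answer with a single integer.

Spawn at (row=0, col=2). Try each row:
  row 0: fits
  row 1: fits
  row 2: fits
  row 3: blocked -> lock at row 2

Answer: 2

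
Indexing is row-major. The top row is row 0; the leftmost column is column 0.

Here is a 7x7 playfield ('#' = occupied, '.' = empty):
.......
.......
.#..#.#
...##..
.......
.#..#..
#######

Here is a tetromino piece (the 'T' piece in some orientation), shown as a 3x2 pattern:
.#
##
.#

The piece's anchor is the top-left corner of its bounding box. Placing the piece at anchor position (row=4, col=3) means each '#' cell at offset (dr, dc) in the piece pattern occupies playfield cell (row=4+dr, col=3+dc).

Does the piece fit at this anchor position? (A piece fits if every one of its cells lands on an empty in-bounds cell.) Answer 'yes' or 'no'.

Check each piece cell at anchor (4, 3):
  offset (0,1) -> (4,4): empty -> OK
  offset (1,0) -> (5,3): empty -> OK
  offset (1,1) -> (5,4): occupied ('#') -> FAIL
  offset (2,1) -> (6,4): occupied ('#') -> FAIL
All cells valid: no

Answer: no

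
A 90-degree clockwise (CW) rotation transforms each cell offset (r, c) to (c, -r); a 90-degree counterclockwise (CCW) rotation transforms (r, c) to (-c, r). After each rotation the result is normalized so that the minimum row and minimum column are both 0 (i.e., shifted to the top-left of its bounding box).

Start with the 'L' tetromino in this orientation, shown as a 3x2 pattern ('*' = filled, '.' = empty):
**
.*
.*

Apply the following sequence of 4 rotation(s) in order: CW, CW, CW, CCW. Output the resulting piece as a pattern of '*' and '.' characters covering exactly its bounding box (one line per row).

Start:
**
.*
.*
After rotation 1 (CW):
..*
***
After rotation 2 (CW):
*.
*.
**
After rotation 3 (CW):
***
*..
After rotation 4 (CCW):
*.
*.
**

Answer: *.
*.
**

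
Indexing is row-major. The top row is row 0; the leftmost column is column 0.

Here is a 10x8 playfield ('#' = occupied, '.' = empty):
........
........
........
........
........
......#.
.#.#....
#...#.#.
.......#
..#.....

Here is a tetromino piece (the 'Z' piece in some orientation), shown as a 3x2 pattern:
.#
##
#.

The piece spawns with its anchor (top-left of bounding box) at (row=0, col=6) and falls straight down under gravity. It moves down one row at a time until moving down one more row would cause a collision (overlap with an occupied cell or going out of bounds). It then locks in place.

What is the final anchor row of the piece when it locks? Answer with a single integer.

Spawn at (row=0, col=6). Try each row:
  row 0: fits
  row 1: fits
  row 2: fits
  row 3: blocked -> lock at row 2

Answer: 2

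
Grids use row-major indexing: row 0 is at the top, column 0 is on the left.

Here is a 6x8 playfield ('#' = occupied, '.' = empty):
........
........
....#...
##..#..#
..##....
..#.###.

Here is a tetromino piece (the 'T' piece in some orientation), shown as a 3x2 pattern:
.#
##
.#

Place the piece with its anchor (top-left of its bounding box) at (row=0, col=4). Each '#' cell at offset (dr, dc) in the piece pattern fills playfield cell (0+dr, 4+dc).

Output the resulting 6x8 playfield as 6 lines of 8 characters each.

Answer: .....#..
....##..
....##..
##..#..#
..##....
..#.###.

Derivation:
Fill (0+0,4+1) = (0,5)
Fill (0+1,4+0) = (1,4)
Fill (0+1,4+1) = (1,5)
Fill (0+2,4+1) = (2,5)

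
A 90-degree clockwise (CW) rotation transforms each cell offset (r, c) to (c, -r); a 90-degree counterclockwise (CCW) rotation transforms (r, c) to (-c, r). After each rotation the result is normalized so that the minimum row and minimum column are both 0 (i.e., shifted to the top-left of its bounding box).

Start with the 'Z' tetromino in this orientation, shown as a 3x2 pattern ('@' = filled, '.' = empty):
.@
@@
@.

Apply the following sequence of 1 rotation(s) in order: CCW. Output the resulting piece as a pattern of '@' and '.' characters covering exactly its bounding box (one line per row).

Answer: @@.
.@@

Derivation:
Start:
.@
@@
@.
After rotation 1 (CCW):
@@.
.@@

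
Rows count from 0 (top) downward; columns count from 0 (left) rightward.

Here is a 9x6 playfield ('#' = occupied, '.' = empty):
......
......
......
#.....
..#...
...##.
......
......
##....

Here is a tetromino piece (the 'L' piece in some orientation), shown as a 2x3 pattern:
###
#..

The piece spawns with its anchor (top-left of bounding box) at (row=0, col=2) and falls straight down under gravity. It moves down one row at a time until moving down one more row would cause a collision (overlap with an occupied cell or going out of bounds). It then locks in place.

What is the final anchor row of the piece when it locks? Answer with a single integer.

Spawn at (row=0, col=2). Try each row:
  row 0: fits
  row 1: fits
  row 2: fits
  row 3: blocked -> lock at row 2

Answer: 2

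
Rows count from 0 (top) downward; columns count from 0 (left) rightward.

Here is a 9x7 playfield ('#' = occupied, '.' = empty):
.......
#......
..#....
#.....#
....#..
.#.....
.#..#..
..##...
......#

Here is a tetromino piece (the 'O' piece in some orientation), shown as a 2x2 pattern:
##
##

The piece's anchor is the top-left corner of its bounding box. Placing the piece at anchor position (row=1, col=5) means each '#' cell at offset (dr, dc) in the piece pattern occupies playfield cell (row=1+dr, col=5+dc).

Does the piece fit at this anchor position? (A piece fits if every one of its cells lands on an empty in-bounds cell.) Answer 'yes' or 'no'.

Answer: yes

Derivation:
Check each piece cell at anchor (1, 5):
  offset (0,0) -> (1,5): empty -> OK
  offset (0,1) -> (1,6): empty -> OK
  offset (1,0) -> (2,5): empty -> OK
  offset (1,1) -> (2,6): empty -> OK
All cells valid: yes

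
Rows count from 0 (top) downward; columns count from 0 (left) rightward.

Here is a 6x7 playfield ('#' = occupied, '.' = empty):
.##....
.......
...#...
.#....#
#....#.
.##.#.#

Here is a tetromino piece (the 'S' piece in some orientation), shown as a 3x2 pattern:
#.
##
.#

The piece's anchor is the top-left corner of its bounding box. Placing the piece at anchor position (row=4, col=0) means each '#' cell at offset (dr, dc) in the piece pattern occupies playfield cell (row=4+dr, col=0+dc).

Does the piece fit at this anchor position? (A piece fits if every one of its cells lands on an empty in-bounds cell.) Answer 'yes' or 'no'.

Answer: no

Derivation:
Check each piece cell at anchor (4, 0):
  offset (0,0) -> (4,0): occupied ('#') -> FAIL
  offset (1,0) -> (5,0): empty -> OK
  offset (1,1) -> (5,1): occupied ('#') -> FAIL
  offset (2,1) -> (6,1): out of bounds -> FAIL
All cells valid: no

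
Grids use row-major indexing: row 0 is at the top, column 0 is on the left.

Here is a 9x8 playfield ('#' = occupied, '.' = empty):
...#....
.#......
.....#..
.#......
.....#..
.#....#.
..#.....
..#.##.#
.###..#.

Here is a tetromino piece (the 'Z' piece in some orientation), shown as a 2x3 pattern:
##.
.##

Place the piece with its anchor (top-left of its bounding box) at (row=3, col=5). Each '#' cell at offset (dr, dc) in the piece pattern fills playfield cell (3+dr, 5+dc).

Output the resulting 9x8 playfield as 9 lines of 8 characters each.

Fill (3+0,5+0) = (3,5)
Fill (3+0,5+1) = (3,6)
Fill (3+1,5+1) = (4,6)
Fill (3+1,5+2) = (4,7)

Answer: ...#....
.#......
.....#..
.#...##.
.....###
.#....#.
..#.....
..#.##.#
.###..#.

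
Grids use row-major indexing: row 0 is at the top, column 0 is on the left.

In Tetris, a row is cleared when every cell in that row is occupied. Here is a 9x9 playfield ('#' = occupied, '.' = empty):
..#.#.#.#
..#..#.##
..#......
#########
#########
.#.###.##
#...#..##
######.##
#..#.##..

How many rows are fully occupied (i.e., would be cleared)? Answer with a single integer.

Check each row:
  row 0: 5 empty cells -> not full
  row 1: 5 empty cells -> not full
  row 2: 8 empty cells -> not full
  row 3: 0 empty cells -> FULL (clear)
  row 4: 0 empty cells -> FULL (clear)
  row 5: 3 empty cells -> not full
  row 6: 5 empty cells -> not full
  row 7: 1 empty cell -> not full
  row 8: 5 empty cells -> not full
Total rows cleared: 2

Answer: 2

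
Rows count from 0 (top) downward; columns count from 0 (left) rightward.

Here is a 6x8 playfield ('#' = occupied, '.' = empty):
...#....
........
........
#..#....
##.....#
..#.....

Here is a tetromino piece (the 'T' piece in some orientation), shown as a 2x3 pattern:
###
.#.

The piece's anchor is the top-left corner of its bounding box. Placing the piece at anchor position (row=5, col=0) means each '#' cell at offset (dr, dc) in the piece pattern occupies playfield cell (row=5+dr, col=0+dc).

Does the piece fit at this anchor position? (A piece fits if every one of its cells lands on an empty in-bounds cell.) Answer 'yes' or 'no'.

Check each piece cell at anchor (5, 0):
  offset (0,0) -> (5,0): empty -> OK
  offset (0,1) -> (5,1): empty -> OK
  offset (0,2) -> (5,2): occupied ('#') -> FAIL
  offset (1,1) -> (6,1): out of bounds -> FAIL
All cells valid: no

Answer: no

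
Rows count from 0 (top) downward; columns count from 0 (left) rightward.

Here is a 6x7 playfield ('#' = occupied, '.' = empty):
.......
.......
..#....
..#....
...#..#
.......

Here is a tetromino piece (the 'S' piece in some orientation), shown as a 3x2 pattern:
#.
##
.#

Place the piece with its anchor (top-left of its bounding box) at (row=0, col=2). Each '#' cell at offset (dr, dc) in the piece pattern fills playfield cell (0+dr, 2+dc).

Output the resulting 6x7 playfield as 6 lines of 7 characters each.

Answer: ..#....
..##...
..##...
..#....
...#..#
.......

Derivation:
Fill (0+0,2+0) = (0,2)
Fill (0+1,2+0) = (1,2)
Fill (0+1,2+1) = (1,3)
Fill (0+2,2+1) = (2,3)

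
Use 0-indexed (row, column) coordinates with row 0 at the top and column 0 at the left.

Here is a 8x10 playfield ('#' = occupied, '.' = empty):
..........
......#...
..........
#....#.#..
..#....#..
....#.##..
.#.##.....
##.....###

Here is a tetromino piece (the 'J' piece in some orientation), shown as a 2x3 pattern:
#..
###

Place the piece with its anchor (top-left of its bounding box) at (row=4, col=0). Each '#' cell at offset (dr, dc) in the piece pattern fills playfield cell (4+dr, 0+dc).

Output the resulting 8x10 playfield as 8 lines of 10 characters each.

Answer: ..........
......#...
..........
#....#.#..
#.#....#..
###.#.##..
.#.##.....
##.....###

Derivation:
Fill (4+0,0+0) = (4,0)
Fill (4+1,0+0) = (5,0)
Fill (4+1,0+1) = (5,1)
Fill (4+1,0+2) = (5,2)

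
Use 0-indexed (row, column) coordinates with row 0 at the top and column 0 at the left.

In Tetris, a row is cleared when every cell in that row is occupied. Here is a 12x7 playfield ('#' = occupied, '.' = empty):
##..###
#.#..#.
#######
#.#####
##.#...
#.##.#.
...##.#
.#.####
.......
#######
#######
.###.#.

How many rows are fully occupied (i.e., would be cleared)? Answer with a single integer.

Answer: 3

Derivation:
Check each row:
  row 0: 2 empty cells -> not full
  row 1: 4 empty cells -> not full
  row 2: 0 empty cells -> FULL (clear)
  row 3: 1 empty cell -> not full
  row 4: 4 empty cells -> not full
  row 5: 3 empty cells -> not full
  row 6: 4 empty cells -> not full
  row 7: 2 empty cells -> not full
  row 8: 7 empty cells -> not full
  row 9: 0 empty cells -> FULL (clear)
  row 10: 0 empty cells -> FULL (clear)
  row 11: 3 empty cells -> not full
Total rows cleared: 3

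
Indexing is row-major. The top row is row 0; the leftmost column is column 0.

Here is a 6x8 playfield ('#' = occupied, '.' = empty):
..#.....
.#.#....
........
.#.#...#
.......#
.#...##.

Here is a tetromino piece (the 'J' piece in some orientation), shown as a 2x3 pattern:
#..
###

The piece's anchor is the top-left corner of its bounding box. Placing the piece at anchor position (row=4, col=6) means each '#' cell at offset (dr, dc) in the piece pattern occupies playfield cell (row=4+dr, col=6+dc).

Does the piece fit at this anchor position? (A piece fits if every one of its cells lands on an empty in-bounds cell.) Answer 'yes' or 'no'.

Answer: no

Derivation:
Check each piece cell at anchor (4, 6):
  offset (0,0) -> (4,6): empty -> OK
  offset (1,0) -> (5,6): occupied ('#') -> FAIL
  offset (1,1) -> (5,7): empty -> OK
  offset (1,2) -> (5,8): out of bounds -> FAIL
All cells valid: no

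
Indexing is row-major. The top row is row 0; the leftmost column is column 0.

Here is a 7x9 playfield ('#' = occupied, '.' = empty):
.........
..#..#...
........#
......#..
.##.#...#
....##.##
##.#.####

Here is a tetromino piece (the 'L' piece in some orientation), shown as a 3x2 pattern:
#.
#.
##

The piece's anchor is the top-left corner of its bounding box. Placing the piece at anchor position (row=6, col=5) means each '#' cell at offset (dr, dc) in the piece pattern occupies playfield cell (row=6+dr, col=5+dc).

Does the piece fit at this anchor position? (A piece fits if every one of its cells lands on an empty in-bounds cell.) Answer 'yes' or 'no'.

Answer: no

Derivation:
Check each piece cell at anchor (6, 5):
  offset (0,0) -> (6,5): occupied ('#') -> FAIL
  offset (1,0) -> (7,5): out of bounds -> FAIL
  offset (2,0) -> (8,5): out of bounds -> FAIL
  offset (2,1) -> (8,6): out of bounds -> FAIL
All cells valid: no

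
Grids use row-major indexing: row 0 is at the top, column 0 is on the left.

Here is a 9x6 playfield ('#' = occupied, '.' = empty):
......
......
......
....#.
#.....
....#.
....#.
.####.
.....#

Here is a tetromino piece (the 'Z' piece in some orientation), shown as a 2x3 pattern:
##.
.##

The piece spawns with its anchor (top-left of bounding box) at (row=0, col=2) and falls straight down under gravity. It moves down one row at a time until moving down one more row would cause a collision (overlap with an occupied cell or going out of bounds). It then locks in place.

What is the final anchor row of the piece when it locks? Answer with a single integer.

Answer: 1

Derivation:
Spawn at (row=0, col=2). Try each row:
  row 0: fits
  row 1: fits
  row 2: blocked -> lock at row 1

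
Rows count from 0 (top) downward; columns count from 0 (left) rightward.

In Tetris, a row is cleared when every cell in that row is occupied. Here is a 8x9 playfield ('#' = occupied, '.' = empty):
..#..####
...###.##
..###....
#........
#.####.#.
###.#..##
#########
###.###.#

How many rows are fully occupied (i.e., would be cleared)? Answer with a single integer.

Answer: 1

Derivation:
Check each row:
  row 0: 4 empty cells -> not full
  row 1: 4 empty cells -> not full
  row 2: 6 empty cells -> not full
  row 3: 8 empty cells -> not full
  row 4: 3 empty cells -> not full
  row 5: 3 empty cells -> not full
  row 6: 0 empty cells -> FULL (clear)
  row 7: 2 empty cells -> not full
Total rows cleared: 1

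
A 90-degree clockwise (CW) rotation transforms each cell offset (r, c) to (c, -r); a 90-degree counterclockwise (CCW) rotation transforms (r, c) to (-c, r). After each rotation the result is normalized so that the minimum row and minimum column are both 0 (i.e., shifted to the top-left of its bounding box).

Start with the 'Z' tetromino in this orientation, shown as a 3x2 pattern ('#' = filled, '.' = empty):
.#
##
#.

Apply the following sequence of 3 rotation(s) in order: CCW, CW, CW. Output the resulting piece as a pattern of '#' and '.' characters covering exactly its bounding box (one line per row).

Answer: ##.
.##

Derivation:
Start:
.#
##
#.
After rotation 1 (CCW):
##.
.##
After rotation 2 (CW):
.#
##
#.
After rotation 3 (CW):
##.
.##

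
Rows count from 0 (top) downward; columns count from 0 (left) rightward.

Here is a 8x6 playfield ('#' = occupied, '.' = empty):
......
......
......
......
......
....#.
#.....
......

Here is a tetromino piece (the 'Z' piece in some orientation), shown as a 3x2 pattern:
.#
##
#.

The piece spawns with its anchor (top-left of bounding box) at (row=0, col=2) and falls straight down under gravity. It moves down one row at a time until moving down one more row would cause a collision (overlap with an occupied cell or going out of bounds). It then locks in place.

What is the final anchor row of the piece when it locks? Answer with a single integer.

Answer: 5

Derivation:
Spawn at (row=0, col=2). Try each row:
  row 0: fits
  row 1: fits
  row 2: fits
  row 3: fits
  row 4: fits
  row 5: fits
  row 6: blocked -> lock at row 5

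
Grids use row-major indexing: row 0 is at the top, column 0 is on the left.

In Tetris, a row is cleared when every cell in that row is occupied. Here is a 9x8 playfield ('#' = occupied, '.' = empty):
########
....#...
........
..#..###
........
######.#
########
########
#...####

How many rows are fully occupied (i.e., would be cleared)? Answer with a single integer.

Check each row:
  row 0: 0 empty cells -> FULL (clear)
  row 1: 7 empty cells -> not full
  row 2: 8 empty cells -> not full
  row 3: 4 empty cells -> not full
  row 4: 8 empty cells -> not full
  row 5: 1 empty cell -> not full
  row 6: 0 empty cells -> FULL (clear)
  row 7: 0 empty cells -> FULL (clear)
  row 8: 3 empty cells -> not full
Total rows cleared: 3

Answer: 3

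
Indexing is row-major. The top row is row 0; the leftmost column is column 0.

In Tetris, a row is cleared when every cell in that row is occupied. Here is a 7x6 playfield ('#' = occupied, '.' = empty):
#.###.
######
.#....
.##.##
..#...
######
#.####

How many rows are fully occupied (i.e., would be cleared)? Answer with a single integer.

Check each row:
  row 0: 2 empty cells -> not full
  row 1: 0 empty cells -> FULL (clear)
  row 2: 5 empty cells -> not full
  row 3: 2 empty cells -> not full
  row 4: 5 empty cells -> not full
  row 5: 0 empty cells -> FULL (clear)
  row 6: 1 empty cell -> not full
Total rows cleared: 2

Answer: 2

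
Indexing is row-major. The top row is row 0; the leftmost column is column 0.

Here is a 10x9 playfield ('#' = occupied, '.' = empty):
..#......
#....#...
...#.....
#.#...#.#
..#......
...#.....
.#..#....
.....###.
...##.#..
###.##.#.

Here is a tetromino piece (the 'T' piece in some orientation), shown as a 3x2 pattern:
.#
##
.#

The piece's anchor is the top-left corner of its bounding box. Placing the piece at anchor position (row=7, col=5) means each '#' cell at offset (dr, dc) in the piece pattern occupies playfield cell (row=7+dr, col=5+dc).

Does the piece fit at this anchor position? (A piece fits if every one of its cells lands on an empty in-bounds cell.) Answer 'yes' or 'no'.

Check each piece cell at anchor (7, 5):
  offset (0,1) -> (7,6): occupied ('#') -> FAIL
  offset (1,0) -> (8,5): empty -> OK
  offset (1,1) -> (8,6): occupied ('#') -> FAIL
  offset (2,1) -> (9,6): empty -> OK
All cells valid: no

Answer: no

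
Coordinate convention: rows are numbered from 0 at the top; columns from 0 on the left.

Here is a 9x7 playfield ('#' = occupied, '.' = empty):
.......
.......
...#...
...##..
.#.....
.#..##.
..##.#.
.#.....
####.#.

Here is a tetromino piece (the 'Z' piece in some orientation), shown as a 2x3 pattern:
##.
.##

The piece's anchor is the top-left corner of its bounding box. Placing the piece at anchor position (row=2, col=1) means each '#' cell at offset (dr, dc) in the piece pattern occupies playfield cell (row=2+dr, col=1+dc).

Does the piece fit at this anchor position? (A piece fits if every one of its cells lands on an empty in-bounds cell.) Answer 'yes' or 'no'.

Check each piece cell at anchor (2, 1):
  offset (0,0) -> (2,1): empty -> OK
  offset (0,1) -> (2,2): empty -> OK
  offset (1,1) -> (3,2): empty -> OK
  offset (1,2) -> (3,3): occupied ('#') -> FAIL
All cells valid: no

Answer: no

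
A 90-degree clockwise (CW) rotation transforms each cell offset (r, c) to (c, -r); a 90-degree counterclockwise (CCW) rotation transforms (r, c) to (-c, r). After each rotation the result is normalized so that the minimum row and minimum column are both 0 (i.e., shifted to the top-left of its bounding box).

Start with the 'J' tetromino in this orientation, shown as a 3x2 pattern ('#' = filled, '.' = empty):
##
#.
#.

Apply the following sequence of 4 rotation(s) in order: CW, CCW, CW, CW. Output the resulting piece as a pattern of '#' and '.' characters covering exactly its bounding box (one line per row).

Start:
##
#.
#.
After rotation 1 (CW):
###
..#
After rotation 2 (CCW):
##
#.
#.
After rotation 3 (CW):
###
..#
After rotation 4 (CW):
.#
.#
##

Answer: .#
.#
##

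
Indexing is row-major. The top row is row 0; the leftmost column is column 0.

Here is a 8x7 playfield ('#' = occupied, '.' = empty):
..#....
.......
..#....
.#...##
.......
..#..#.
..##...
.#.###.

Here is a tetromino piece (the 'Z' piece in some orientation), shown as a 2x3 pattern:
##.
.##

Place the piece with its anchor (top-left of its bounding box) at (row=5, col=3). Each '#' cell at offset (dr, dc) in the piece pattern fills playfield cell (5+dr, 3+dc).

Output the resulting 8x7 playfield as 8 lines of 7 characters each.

Answer: ..#....
.......
..#....
.#...##
.......
..####.
..####.
.#.###.

Derivation:
Fill (5+0,3+0) = (5,3)
Fill (5+0,3+1) = (5,4)
Fill (5+1,3+1) = (6,4)
Fill (5+1,3+2) = (6,5)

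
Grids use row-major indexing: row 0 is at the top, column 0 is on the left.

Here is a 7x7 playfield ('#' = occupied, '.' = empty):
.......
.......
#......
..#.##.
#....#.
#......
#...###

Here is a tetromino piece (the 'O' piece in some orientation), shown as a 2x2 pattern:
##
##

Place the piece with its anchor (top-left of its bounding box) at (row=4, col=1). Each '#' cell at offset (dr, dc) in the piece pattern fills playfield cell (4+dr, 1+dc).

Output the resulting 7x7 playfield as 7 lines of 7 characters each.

Answer: .......
.......
#......
..#.##.
###..#.
###....
#...###

Derivation:
Fill (4+0,1+0) = (4,1)
Fill (4+0,1+1) = (4,2)
Fill (4+1,1+0) = (5,1)
Fill (4+1,1+1) = (5,2)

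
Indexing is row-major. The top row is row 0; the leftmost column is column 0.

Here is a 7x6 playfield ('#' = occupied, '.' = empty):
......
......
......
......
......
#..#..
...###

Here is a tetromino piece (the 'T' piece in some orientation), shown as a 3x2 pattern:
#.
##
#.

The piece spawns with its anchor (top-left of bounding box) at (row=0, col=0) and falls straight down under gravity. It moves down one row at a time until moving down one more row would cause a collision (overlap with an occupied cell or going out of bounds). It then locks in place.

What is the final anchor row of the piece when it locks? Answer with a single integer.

Answer: 2

Derivation:
Spawn at (row=0, col=0). Try each row:
  row 0: fits
  row 1: fits
  row 2: fits
  row 3: blocked -> lock at row 2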